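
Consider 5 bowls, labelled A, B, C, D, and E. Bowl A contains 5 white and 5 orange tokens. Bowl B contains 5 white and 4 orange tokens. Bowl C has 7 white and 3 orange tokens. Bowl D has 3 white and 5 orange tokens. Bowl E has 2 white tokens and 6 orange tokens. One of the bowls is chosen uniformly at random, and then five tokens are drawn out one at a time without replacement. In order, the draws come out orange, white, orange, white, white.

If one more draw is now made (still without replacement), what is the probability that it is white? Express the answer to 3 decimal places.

The likelihood of the observed sequence under each hypothesis: P(data | bowl A) = (5/10)(5/9)(4/8)(4/7)(3/6) = 0.039683; P(data | bowl B) = (4/9)(5/8)(3/7)(4/6)(3/5) = 0.047619; P(data | bowl C) = (3/10)(7/9)(2/8)(6/7)(5/6) = 0.041667; P(data | bowl D) = (5/8)(3/7)(4/6)(2/5)(1/4) = 0.017857; P(data | bowl E) = (6/8)(2/7)(5/6)(1/5)(0/4) = 0.
Multiplying each by its prior: 1/5 · 0.039683 = 0.0079365, 1/5 · 0.047619 = 0.0095238, 1/5 · 0.041667 = 0.0083333, 1/5 · 0.017857 = 0.0035714, 1/5 · 0 = 0; with total 0.029365.
Dividing through by the total gives posterior P(bowl A | data) = 0.27027, P(bowl B | data) = 0.32432, P(bowl C | data) = 0.28378, P(bowl D | data) = 0.12162, P(bowl E | data) = 0.
The predictive probability is P(white next | data) = (2/5)(0.27027) + (1/2)(0.32432) + (4/5)(0.28378) + (0)(0.12162) = 0.4973.

0.497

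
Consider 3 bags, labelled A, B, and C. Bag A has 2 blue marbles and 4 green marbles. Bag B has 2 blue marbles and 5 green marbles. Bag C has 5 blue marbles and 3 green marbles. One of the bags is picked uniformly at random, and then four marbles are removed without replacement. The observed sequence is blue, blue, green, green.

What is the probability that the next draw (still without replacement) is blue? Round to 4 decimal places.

0.2885

The likelihood of the observed sequence under each hypothesis: P(data | bag A) = (2/6)(1/5)(4/4)(3/3) = 1/15; P(data | bag B) = (2/7)(1/6)(5/5)(4/4) = 1/21; P(data | bag C) = (5/8)(4/7)(3/6)(2/5) = 1/14.
Weighting by the prior gives 1/3 · 1/15 = 1/45, 1/3 · 1/21 = 1/63, 1/3 · 1/14 = 1/42; summing to 13/210.
Normalising, the posterior is P(bag A | data) = 14/39, P(bag B | data) = 10/39, P(bag C | data) = 5/13.
So P(blue next | data) = Σ P(blue next | H) P(H | data) = (0)(14/39) + (0)(10/39) + (3/4)(5/13) = 15/52.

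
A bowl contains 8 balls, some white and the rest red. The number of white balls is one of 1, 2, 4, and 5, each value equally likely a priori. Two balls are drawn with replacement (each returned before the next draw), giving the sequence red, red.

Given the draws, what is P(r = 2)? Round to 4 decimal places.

The likelihood of the observed sequence under each hypothesis: P(data | r = 1) = (7/8)(7/8) = 49/64; P(data | r = 2) = (6/8)(6/8) = 9/16; P(data | r = 4) = (4/8)(4/8) = 1/4; P(data | r = 5) = (3/8)(3/8) = 9/64.
The prior-weighted likelihoods are 1/4 · 49/64 = 49/256, 1/4 · 9/16 = 9/64, 1/4 · 1/4 = 1/16, 1/4 · 9/64 = 9/256; summing to 55/128.
Therefore the posterior P(r = 2 | data) = (9/64) / (55/128) = 18/55.

0.3273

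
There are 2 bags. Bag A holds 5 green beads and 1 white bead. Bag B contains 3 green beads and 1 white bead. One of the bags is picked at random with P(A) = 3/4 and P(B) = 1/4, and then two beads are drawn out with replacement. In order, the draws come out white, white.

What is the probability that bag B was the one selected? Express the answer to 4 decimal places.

0.4286

The likelihood of the observed sequence under each hypothesis: P(data | bag A) = (1/6)(1/6) = 1/36; P(data | bag B) = (1/4)(1/4) = 1/16.
The prior-weighted likelihoods are 3/4 · 1/36 = 1/48, 1/4 · 1/16 = 1/64; summing to 7/192.
So P(bag B | data) = (1/64) / (7/192) = 3/7.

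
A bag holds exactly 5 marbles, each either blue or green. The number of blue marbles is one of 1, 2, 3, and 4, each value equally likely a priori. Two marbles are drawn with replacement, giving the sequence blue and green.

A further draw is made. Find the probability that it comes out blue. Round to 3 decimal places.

For each hypothesis, P(data | H) works out to: P(data | r = 1) = (1/5)(4/5) = 4/25; P(data | r = 2) = (2/5)(3/5) = 6/25; P(data | r = 3) = (3/5)(2/5) = 6/25; P(data | r = 4) = (4/5)(1/5) = 4/25.
Weighting by the prior gives 1/4 · 4/25 = 1/25, 1/4 · 6/25 = 3/50, 1/4 · 6/25 = 3/50, 1/4 · 4/25 = 1/25; with total 1/5.
Normalising, the posterior is P(r = 1 | data) = 1/5, P(r = 2 | data) = 3/10, P(r = 3 | data) = 3/10, P(r = 4 | data) = 1/5.
Averaging over the posterior, P(blue next | data) = (1/5)(1/5) + (2/5)(3/10) + (3/5)(3/10) + (4/5)(1/5) = 1/2.

0.500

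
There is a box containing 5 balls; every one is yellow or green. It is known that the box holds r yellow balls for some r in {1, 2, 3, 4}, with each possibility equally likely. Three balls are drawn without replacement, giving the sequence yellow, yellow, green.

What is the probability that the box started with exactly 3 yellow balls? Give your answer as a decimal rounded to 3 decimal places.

For each hypothesis, P(data | H) works out to: P(data | r = 1) = (1/5)(0/4) = 0; P(data | r = 2) = (2/5)(1/4)(3/3) = 1/10; P(data | r = 3) = (3/5)(2/4)(2/3) = 1/5; P(data | r = 4) = (4/5)(3/4)(1/3) = 1/5.
Multiplying each by its prior: 1/4 · 0 = 0, 1/4 · 1/10 = 1/40, 1/4 · 1/5 = 1/20, 1/4 · 1/5 = 1/20; these sum to 1/8.
By Bayes' rule, P(r = 3 | data) = (1/20) / (1/8) = 2/5.

0.400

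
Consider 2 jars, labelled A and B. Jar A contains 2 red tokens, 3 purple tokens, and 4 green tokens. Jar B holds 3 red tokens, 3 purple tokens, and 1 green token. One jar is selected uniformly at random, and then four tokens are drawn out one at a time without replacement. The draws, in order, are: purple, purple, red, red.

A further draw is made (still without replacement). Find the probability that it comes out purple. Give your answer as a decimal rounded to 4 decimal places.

0.3220

Compute the likelihood of the observed sequence for each case: P(data | jar A) = (3/9)(2/8)(2/7)(1/6) = 0.0039683; P(data | jar B) = (3/7)(2/6)(3/5)(2/4) = 0.042857.
Multiplying each by its prior: 1/2 · 0.0039683 = 0.0019841, 1/2 · 0.042857 = 0.021429; these sum to 0.023413.
Normalising, the posterior is P(jar A | data) = 0.084746, P(jar B | data) = 0.91525.
The predictive probability is P(purple next | data) = (1/5)(0.084746) + (1/3)(0.91525) = 0.32203.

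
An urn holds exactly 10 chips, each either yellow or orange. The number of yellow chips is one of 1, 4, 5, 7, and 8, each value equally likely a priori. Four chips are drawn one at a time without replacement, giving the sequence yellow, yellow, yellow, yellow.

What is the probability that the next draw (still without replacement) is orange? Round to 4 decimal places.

Under each hypothesis, the probability of the observed sequence is: P(data | r = 1) = (1/10)(0/9) = 0; P(data | r = 4) = (4/10)(3/9)(2/8)(1/7) = 0.0047619; P(data | r = 5) = (5/10)(4/9)(3/8)(2/7) = 0.02381; P(data | r = 7) = (7/10)(6/9)(5/8)(4/7) = 0.16667; P(data | r = 8) = (8/10)(7/9)(6/8)(5/7) = 0.33333.
Weighting by the prior gives 1/5 · 0 = 0, 1/5 · 0.0047619 = 0.00095238, 1/5 · 0.02381 = 0.0047619, 1/5 · 0.16667 = 0.033333, 1/5 · 0.33333 = 0.066667; summing to 0.10571.
The posterior is then P(r = 1 | data) = 0, P(r = 4 | data) = 0.009009, P(r = 5 | data) = 0.045045, P(r = 7 | data) = 0.31532, P(r = 8 | data) = 0.63063.
The predictive probability is P(orange next | data) = (1)(0.009009) + (5/6)(0.045045) + (1/2)(0.31532) + (1/3)(0.63063) = 0.41441.

0.4144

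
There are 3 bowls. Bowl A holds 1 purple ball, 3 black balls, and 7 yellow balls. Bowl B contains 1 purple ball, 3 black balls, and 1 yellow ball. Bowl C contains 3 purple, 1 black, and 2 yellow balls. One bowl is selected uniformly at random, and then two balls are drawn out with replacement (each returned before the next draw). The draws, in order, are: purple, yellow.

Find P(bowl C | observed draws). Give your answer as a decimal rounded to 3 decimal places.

The likelihood of the observed sequence under each hypothesis: P(data | bowl A) = (1/11)(7/11) = 0.057851; P(data | bowl B) = (1/5)(1/5) = 0.04; P(data | bowl C) = (3/6)(2/6) = 0.16667.
The prior-weighted likelihoods are 1/3 · 0.057851 = 0.019284, 1/3 · 0.04 = 0.013333, 1/3 · 0.16667 = 0.055556; summing to 0.088173.
Hence P(bowl C | data) = (0.055556) / (0.088173) = 0.63008.

0.630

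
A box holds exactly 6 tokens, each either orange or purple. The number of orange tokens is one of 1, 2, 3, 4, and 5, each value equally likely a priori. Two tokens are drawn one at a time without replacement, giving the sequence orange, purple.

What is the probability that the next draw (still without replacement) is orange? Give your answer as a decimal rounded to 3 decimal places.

For each hypothesis, P(data | H) works out to: P(data | r = 1) = (1/6)(5/5) = 1/6; P(data | r = 2) = (2/6)(4/5) = 4/15; P(data | r = 3) = (3/6)(3/5) = 3/10; P(data | r = 4) = (4/6)(2/5) = 4/15; P(data | r = 5) = (5/6)(1/5) = 1/6.
Multiplying each by its prior: 1/5 · 1/6 = 1/30, 1/5 · 4/15 = 4/75, 1/5 · 3/10 = 3/50, 1/5 · 4/15 = 4/75, 1/5 · 1/6 = 1/30; these sum to 7/30.
The posterior is then P(r = 1 | data) = 1/7, P(r = 2 | data) = 8/35, P(r = 3 | data) = 9/35, P(r = 4 | data) = 8/35, P(r = 5 | data) = 1/7.
So P(orange next | data) = Σ P(orange next | H) P(H | data) = (0)(1/7) + (1/4)(8/35) + (1/2)(9/35) + (3/4)(8/35) + (1)(1/7) = 1/2.

0.500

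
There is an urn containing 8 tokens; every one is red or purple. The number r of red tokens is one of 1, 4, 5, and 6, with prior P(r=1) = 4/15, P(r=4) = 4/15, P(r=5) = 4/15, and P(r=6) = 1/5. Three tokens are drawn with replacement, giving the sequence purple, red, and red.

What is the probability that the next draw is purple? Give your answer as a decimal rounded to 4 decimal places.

For each hypothesis, P(data | H) works out to: P(data | r = 1) = (7/8)(1/8)(1/8) = 0.013672; P(data | r = 4) = (4/8)(4/8)(4/8) = 0.125; P(data | r = 5) = (3/8)(5/8)(5/8) = 0.14648; P(data | r = 6) = (2/8)(6/8)(6/8) = 0.14062.
Weighting by the prior gives 4/15 · 0.013672 = 0.0036458, 4/15 · 0.125 = 0.033333, 4/15 · 0.14648 = 0.039062, 1/5 · 0.14062 = 0.028125; summing to 0.10417.
Dividing through by the total gives posterior P(r = 1 | data) = 0.035, P(r = 4 | data) = 0.32, P(r = 5 | data) = 0.375, P(r = 6 | data) = 0.27.
So P(purple next | data) = Σ P(purple next | H) P(H | data) = (7/8)(0.035) + (1/2)(0.32) + (3/8)(0.375) + (1/4)(0.27) = 0.39875.

0.3988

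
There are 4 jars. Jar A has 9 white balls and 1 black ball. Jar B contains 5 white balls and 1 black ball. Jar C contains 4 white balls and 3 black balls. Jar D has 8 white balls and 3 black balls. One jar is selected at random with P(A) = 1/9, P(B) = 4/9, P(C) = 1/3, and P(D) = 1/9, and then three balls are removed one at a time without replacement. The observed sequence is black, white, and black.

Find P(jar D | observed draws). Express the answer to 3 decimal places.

Under each hypothesis, the probability of the observed sequence is: P(data | jar A) = (1/10)(9/9)(0/8) = 0; P(data | jar B) = (1/6)(5/5)(0/4) = 0; P(data | jar C) = (3/7)(4/6)(2/5) = 0.11429; P(data | jar D) = (3/11)(8/10)(2/9) = 0.048485.
Weighting by the prior gives 1/9 · 0 = 0, 4/9 · 0 = 0, 1/3 · 0.11429 = 0.038095, 1/9 · 0.048485 = 0.0053872; these sum to 0.043482.
Therefore the posterior P(jar D | data) = (0.0053872) / (0.043482) = 0.12389.

0.124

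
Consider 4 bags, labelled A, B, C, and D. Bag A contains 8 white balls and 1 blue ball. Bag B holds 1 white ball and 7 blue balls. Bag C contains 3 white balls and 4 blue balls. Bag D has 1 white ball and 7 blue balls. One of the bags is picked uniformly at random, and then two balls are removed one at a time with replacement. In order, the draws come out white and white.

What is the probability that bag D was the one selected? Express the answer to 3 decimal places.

0.016

The likelihood of the observed sequence under each hypothesis: P(data | bag A) = (8/9)(8/9) = 0.79012; P(data | bag B) = (1/8)(1/8) = 0.015625; P(data | bag C) = (3/7)(3/7) = 0.18367; P(data | bag D) = (1/8)(1/8) = 0.015625.
Weighting by the prior gives 1/4 · 0.79012 = 0.19753, 1/4 · 0.015625 = 0.0039062, 1/4 · 0.18367 = 0.045918, 1/4 · 0.015625 = 0.0039062; summing to 0.25126.
So P(bag D | data) = (0.0039062) / (0.25126) = 0.015547.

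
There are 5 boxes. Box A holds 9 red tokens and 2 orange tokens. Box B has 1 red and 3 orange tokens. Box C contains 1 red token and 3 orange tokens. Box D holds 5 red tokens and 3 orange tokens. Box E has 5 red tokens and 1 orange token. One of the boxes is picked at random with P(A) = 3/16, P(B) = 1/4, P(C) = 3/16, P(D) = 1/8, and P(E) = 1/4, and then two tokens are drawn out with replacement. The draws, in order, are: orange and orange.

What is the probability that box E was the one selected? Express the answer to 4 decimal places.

The likelihood of the observed sequence under each hypothesis: P(data | box A) = (2/11)(2/11) = 0.033058; P(data | box B) = (3/4)(3/4) = 0.5625; P(data | box C) = (3/4)(3/4) = 0.5625; P(data | box D) = (3/8)(3/8) = 0.14062; P(data | box E) = (1/6)(1/6) = 0.027778.
Weighting by the prior gives 3/16 · 0.033058 = 0.0061983, 1/4 · 0.5625 = 0.14062, 3/16 · 0.5625 = 0.10547, 1/8 · 0.14062 = 0.017578, 1/4 · 0.027778 = 0.0069444; with total 0.27681.
Hence P(box E | data) = (0.0069444) / (0.27681) = 0.025087.

0.0251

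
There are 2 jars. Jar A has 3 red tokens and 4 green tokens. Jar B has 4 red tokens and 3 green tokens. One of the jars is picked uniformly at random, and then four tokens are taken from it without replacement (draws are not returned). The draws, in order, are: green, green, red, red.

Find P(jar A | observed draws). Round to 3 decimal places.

Compute the likelihood of the observed sequence for each case: P(data | jar A) = (4/7)(3/6)(3/5)(2/4) = 3/35; P(data | jar B) = (3/7)(2/6)(4/5)(3/4) = 3/35.
The prior-weighted likelihoods are 1/2 · 3/35 = 3/70, 1/2 · 3/35 = 3/70; with total 3/35.
So P(jar A | data) = (3/70) / (3/35) = 1/2.

0.500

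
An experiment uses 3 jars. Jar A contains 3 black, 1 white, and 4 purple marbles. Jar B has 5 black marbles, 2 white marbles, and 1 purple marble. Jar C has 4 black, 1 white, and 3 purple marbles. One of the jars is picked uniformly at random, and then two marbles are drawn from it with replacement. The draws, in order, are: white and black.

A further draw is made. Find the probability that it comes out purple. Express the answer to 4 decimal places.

The likelihood of the observed sequence under each hypothesis: P(data | jar A) = (1/8)(3/8) = 3/64; P(data | jar B) = (2/8)(5/8) = 5/32; P(data | jar C) = (1/8)(4/8) = 1/16.
Weighting by the prior gives 1/3 · 3/64 = 1/64, 1/3 · 5/32 = 5/96, 1/3 · 1/16 = 1/48; these sum to 17/192.
Dividing through by the total gives posterior P(jar A | data) = 3/17, P(jar B | data) = 10/17, P(jar C | data) = 4/17.
Averaging over the posterior, P(purple next | data) = (1/2)(3/17) + (1/8)(10/17) + (3/8)(4/17) = 1/4.

0.2500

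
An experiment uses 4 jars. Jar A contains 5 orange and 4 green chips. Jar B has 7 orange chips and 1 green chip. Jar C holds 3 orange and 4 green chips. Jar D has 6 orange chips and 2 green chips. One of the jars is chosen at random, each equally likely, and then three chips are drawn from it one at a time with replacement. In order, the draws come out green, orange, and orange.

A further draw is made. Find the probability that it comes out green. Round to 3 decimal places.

The likelihood of the observed sequence under each hypothesis: P(data | jar A) = (4/9)(5/9)(5/9) = 0.13717; P(data | jar B) = (1/8)(7/8)(7/8) = 0.095703; P(data | jar C) = (4/7)(3/7)(3/7) = 0.10496; P(data | jar D) = (2/8)(6/8)(6/8) = 0.14062.
The prior-weighted likelihoods are 1/4 · 0.13717 = 0.034294, 1/4 · 0.095703 = 0.023926, 1/4 · 0.10496 = 0.026239, 1/4 · 0.14062 = 0.035156; with total 0.11961.
Normalising, the posterior is P(jar A | data) = 0.2867, P(jar B | data) = 0.20002, P(jar C | data) = 0.21936, P(jar D | data) = 0.29391.
The predictive probability is P(green next | data) = (4/9)(0.2867) + (1/8)(0.20002) + (4/7)(0.21936) + (1/4)(0.29391) = 0.35125.

0.351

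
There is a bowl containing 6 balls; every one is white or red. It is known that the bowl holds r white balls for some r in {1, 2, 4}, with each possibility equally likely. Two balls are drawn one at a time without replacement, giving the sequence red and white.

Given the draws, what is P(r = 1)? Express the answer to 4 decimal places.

For each hypothesis, P(data | H) works out to: P(data | r = 1) = (5/6)(1/5) = 1/6; P(data | r = 2) = (4/6)(2/5) = 4/15; P(data | r = 4) = (2/6)(4/5) = 4/15.
Multiplying each by its prior: 1/3 · 1/6 = 1/18, 1/3 · 4/15 = 4/45, 1/3 · 4/15 = 4/45; summing to 7/30.
Therefore the posterior P(r = 1 | data) = (1/18) / (7/30) = 5/21.

0.2381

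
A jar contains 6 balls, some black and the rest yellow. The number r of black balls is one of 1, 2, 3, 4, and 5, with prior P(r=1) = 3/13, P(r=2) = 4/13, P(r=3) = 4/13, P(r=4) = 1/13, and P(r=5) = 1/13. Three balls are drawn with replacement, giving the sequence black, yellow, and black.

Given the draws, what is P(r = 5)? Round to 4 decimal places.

Compute the likelihood of the observed sequence for each case: P(data | r = 1) = (1/6)(5/6)(1/6) = 0.023148; P(data | r = 2) = (2/6)(4/6)(2/6) = 0.074074; P(data | r = 3) = (3/6)(3/6)(3/6) = 0.125; P(data | r = 4) = (4/6)(2/6)(4/6) = 0.14815; P(data | r = 5) = (5/6)(1/6)(5/6) = 0.11574.
The prior-weighted likelihoods are 3/13 · 0.023148 = 0.0053419, 4/13 · 0.074074 = 0.022792, 4/13 · 0.125 = 0.038462, 1/13 · 0.14815 = 0.011396, 1/13 · 0.11574 = 0.0089031; these sum to 0.086895.
So P(r = 5 | data) = (0.0089031) / (0.086895) = 0.10246.

0.1025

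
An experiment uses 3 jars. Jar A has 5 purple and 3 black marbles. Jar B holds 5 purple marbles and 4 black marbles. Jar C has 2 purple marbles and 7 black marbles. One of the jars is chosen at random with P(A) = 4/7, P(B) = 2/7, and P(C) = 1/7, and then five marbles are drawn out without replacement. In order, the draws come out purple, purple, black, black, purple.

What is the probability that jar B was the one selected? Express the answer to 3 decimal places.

0.308

The likelihood of the observed sequence under each hypothesis: P(data | jar A) = (5/8)(4/7)(3/6)(2/5)(3/4) = 3/56; P(data | jar B) = (5/9)(4/8)(4/7)(3/6)(3/5) = 1/21; P(data | jar C) = (2/9)(1/8)(7/7)(6/6)(0/5) = 0.
Multiplying each by its prior: 4/7 · 3/56 = 3/98, 2/7 · 1/21 = 2/147, 1/7 · 0 = 0; with total 13/294.
Hence P(jar B | data) = (2/147) / (13/294) = 4/13.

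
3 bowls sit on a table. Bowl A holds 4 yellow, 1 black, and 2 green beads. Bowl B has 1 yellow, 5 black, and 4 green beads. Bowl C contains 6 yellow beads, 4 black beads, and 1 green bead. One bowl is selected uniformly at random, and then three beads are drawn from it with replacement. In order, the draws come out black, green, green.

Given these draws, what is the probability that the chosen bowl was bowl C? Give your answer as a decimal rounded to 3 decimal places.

The likelihood of the observed sequence under each hypothesis: P(data | bowl A) = (1/7)(2/7)(2/7) = 0.011662; P(data | bowl B) = (5/10)(4/10)(4/10) = 0.08; P(data | bowl C) = (4/11)(1/11)(1/11) = 0.0030053.
The prior-weighted likelihoods are 1/3 · 0.011662 = 0.0038873, 1/3 · 0.08 = 0.026667, 1/3 · 0.0030053 = 0.0010018; summing to 0.031556.
By Bayes' rule, P(bowl C | data) = (0.0010018) / (0.031556) = 0.031746.

0.032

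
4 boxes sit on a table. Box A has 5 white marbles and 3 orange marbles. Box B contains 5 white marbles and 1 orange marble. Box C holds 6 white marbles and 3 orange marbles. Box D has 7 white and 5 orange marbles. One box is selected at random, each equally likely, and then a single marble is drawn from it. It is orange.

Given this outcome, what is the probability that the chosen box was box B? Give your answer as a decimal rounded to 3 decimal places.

0.129

For each hypothesis, P(data | H) works out to: P(data | box A) = (3/8) = 3/8; P(data | box B) = (1/6) = 1/6; P(data | box C) = (3/9) = 1/3; P(data | box D) = (5/12) = 5/12.
Weighting by the prior gives 1/4 · 3/8 = 3/32, 1/4 · 1/6 = 1/24, 1/4 · 1/3 = 1/12, 1/4 · 5/12 = 5/48; these sum to 31/96.
By Bayes' rule, P(box B | data) = (1/24) / (31/96) = 4/31.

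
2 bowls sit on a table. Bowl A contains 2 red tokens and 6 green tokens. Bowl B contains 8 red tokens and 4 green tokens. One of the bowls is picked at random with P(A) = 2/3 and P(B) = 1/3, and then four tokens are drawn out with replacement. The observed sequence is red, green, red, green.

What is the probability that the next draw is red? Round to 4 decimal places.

Compute the likelihood of the observed sequence for each case: P(data | bowl A) = (2/8)(6/8)(2/8)(6/8) = 0.035156; P(data | bowl B) = (8/12)(4/12)(8/12)(4/12) = 0.049383.
Weighting by the prior gives 2/3 · 0.035156 = 0.023438, 1/3 · 0.049383 = 0.016461; these sum to 0.039898.
Normalising, the posterior is P(bowl A | data) = 0.58743, P(bowl B | data) = 0.41257.
The predictive probability is P(red next | data) = (1/4)(0.58743) + (2/3)(0.41257) = 0.4219.

0.4219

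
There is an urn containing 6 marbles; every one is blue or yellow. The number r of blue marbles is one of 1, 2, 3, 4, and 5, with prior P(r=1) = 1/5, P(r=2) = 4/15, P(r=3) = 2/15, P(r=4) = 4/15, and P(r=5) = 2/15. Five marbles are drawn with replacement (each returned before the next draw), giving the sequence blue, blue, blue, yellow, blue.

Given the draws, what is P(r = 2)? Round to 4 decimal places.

The likelihood of the observed sequence under each hypothesis: P(data | r = 1) = (1/6)(1/6)(1/6)(5/6)(1/6) = 0.000643; P(data | r = 2) = (2/6)(2/6)(2/6)(4/6)(2/6) = 0.0082305; P(data | r = 3) = (3/6)(3/6)(3/6)(3/6)(3/6) = 0.03125; P(data | r = 4) = (4/6)(4/6)(4/6)(2/6)(4/6) = 0.065844; P(data | r = 5) = (5/6)(5/6)(5/6)(1/6)(5/6) = 0.080376.
The prior-weighted likelihoods are 1/5 · 0.000643 = 0.0001286, 4/15 · 0.0082305 = 0.0021948, 2/15 · 0.03125 = 0.0041667, 4/15 · 0.065844 = 0.017558, 2/15 · 0.080376 = 0.010717; with total 0.034765.
Hence P(r = 2 | data) = (0.0021948) / (0.034765) = 0.063132.

0.0631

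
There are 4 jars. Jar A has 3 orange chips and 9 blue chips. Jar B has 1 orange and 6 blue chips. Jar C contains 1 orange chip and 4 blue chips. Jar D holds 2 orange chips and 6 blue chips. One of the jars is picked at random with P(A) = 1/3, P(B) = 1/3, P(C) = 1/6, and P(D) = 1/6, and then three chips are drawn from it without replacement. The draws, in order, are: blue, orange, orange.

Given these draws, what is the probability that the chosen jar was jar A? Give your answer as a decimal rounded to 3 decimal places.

The likelihood of the observed sequence under each hypothesis: P(data | jar A) = (9/12)(3/11)(2/10) = 0.040909; P(data | jar B) = (6/7)(1/6)(0/5) = 0; P(data | jar C) = (4/5)(1/4)(0/3) = 0; P(data | jar D) = (6/8)(2/7)(1/6) = 0.035714.
Weighting by the prior gives 1/3 · 0.040909 = 0.013636, 1/3 · 0 = 0, 1/6 · 0 = 0, 1/6 · 0.035714 = 0.0059524; with total 0.019589.
So P(jar A | data) = (0.013636) / (0.019589) = 0.69613.

0.696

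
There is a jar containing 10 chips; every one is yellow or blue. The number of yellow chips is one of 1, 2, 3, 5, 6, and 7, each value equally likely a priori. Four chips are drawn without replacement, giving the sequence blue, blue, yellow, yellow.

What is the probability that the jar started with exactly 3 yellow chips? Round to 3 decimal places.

0.183

Compute the likelihood of the observed sequence for each case: P(data | r = 1) = (9/10)(8/9)(1/8)(0/7) = 0; P(data | r = 2) = (8/10)(7/9)(2/8)(1/7) = 1/45; P(data | r = 3) = (7/10)(6/9)(3/8)(2/7) = 1/20; P(data | r = 5) = (5/10)(4/9)(5/8)(4/7) = 5/63; P(data | r = 6) = (4/10)(3/9)(6/8)(5/7) = 1/14; P(data | r = 7) = (3/10)(2/9)(7/8)(6/7) = 1/20.
Multiplying each by its prior: 1/6 · 0 = 0, 1/6 · 1/45 = 1/270, 1/6 · 1/20 = 1/120, 1/6 · 5/63 = 5/378, 1/6 · 1/14 = 1/84, 1/6 · 1/20 = 1/120; summing to 43/945.
Hence P(r = 3 | data) = (1/120) / (43/945) = 63/344.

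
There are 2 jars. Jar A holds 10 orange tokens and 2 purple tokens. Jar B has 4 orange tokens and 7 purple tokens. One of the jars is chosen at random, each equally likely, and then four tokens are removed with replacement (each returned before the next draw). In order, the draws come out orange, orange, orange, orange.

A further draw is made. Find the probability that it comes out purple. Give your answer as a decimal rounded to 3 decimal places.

The likelihood of the observed sequence under each hypothesis: P(data | jar A) = (10/12)(10/12)(10/12)(10/12) = 0.48225; P(data | jar B) = (4/11)(4/11)(4/11)(4/11) = 0.017485.
Weighting by the prior gives 1/2 · 0.48225 = 0.24113, 1/2 · 0.017485 = 0.0087426; with total 0.24987.
The posterior is then P(jar A | data) = 0.96501, P(jar B | data) = 0.034989.
So P(purple next | data) = Σ P(purple next | H) P(H | data) = (1/6)(0.96501) + (7/11)(0.034989) = 0.1831.

0.183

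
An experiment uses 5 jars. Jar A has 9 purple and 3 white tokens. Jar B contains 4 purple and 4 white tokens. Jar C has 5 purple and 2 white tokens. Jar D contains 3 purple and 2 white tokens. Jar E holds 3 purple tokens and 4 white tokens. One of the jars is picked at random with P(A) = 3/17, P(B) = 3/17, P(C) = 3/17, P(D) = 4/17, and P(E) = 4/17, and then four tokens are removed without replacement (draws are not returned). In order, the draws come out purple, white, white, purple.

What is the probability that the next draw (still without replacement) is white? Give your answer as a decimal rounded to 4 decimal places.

The likelihood of the observed sequence under each hypothesis: P(data | jar A) = (9/12)(3/11)(2/10)(8/9) = 0.036364; P(data | jar B) = (4/8)(4/7)(3/6)(3/5) = 0.085714; P(data | jar C) = (5/7)(2/6)(1/5)(4/4) = 0.047619; P(data | jar D) = (3/5)(2/4)(1/3)(2/2) = 0.1; P(data | jar E) = (3/7)(4/6)(3/5)(2/4) = 0.085714.
Weighting by the prior gives 3/17 · 0.036364 = 0.0064171, 3/17 · 0.085714 = 0.015126, 3/17 · 0.047619 = 0.0084034, 4/17 · 0.1 = 0.023529, 4/17 · 0.085714 = 0.020168; these sum to 0.073644.
Normalising, the posterior is P(jar A | data) = 0.087137, P(jar B | data) = 0.20539, P(jar C | data) = 0.11411, P(jar D | data) = 0.3195, P(jar E | data) = 0.27386.
The predictive probability is P(white next | data) = (1/8)(0.087137) + (1/2)(0.20539) + (0)(0.11411) + (0)(0.3195) + (2/3)(0.27386) = 0.29616.

0.2962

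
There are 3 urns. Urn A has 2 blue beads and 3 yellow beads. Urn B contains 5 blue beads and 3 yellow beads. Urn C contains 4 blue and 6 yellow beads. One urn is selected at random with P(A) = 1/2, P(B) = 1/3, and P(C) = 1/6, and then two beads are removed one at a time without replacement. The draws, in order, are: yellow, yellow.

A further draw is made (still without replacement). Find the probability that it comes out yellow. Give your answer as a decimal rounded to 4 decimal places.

0.3470

The likelihood of the observed sequence under each hypothesis: P(data | urn A) = (3/5)(2/4) = 3/10; P(data | urn B) = (3/8)(2/7) = 3/28; P(data | urn C) = (6/10)(5/9) = 1/3.
Weighting by the prior gives 1/2 · 3/10 = 3/20, 1/3 · 3/28 = 1/28, 1/6 · 1/3 = 1/18; summing to 76/315.
Normalising, the posterior is P(urn A | data) = 189/304, P(urn B | data) = 45/304, P(urn C | data) = 35/152.
The predictive probability is P(yellow next | data) = (1/3)(189/304) + (1/6)(45/304) + (1/2)(35/152) = 211/608.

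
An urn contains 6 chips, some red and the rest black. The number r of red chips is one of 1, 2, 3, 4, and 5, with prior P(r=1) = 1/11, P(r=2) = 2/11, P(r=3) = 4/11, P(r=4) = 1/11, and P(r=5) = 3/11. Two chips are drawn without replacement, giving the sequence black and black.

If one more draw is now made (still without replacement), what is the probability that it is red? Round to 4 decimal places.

For each hypothesis, P(data | H) works out to: P(data | r = 1) = (5/6)(4/5) = 2/3; P(data | r = 2) = (4/6)(3/5) = 2/5; P(data | r = 3) = (3/6)(2/5) = 1/5; P(data | r = 4) = (2/6)(1/5) = 1/15; P(data | r = 5) = (1/6)(0/5) = 0.
The prior-weighted likelihoods are 1/11 · 2/3 = 2/33, 2/11 · 2/5 = 4/55, 4/11 · 1/5 = 4/55, 1/11 · 1/15 = 1/165, 3/11 · 0 = 0; with total 7/33.
The posterior is then P(r = 1 | data) = 2/7, P(r = 2 | data) = 12/35, P(r = 3 | data) = 12/35, P(r = 4 | data) = 1/35, P(r = 5 | data) = 0.
Averaging over the posterior, P(red next | data) = (1/4)(2/7) + (1/2)(12/35) + (3/4)(12/35) + (1)(1/35) = 37/70.

0.5286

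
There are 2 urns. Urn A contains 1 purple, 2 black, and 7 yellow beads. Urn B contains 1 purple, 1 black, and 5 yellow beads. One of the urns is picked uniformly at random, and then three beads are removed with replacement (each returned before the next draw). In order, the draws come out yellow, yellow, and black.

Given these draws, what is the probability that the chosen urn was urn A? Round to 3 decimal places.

Compute the likelihood of the observed sequence for each case: P(data | urn A) = (7/10)(7/10)(2/10) = 0.098; P(data | urn B) = (5/7)(5/7)(1/7) = 0.072886.
Weighting by the prior gives 1/2 · 0.098 = 0.049, 1/2 · 0.072886 = 0.036443; these sum to 0.085443.
Hence P(urn A | data) = (0.049) / (0.085443) = 0.57348.

0.573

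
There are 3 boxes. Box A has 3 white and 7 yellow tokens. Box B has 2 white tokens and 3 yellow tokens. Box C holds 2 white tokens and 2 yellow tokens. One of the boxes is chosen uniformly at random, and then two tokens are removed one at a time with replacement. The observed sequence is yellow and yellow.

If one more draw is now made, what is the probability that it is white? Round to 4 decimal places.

For each hypothesis, P(data | H) works out to: P(data | box A) = (7/10)(7/10) = 49/100; P(data | box B) = (3/5)(3/5) = 9/25; P(data | box C) = (2/4)(2/4) = 1/4.
Multiplying each by its prior: 1/3 · 49/100 = 49/300, 1/3 · 9/25 = 3/25, 1/3 · 1/4 = 1/12; these sum to 11/30.
Dividing through by the total gives posterior P(box A | data) = 49/110, P(box B | data) = 18/55, P(box C | data) = 5/22.
So P(white next | data) = Σ P(white next | H) P(H | data) = (3/10)(49/110) + (2/5)(18/55) + (1/2)(5/22) = 104/275.

0.3782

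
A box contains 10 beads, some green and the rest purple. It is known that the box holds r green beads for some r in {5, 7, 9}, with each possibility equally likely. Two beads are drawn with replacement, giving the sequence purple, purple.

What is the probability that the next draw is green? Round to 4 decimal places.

For each hypothesis, P(data | H) works out to: P(data | r = 5) = (5/10)(5/10) = 1/4; P(data | r = 7) = (3/10)(3/10) = 9/100; P(data | r = 9) = (1/10)(1/10) = 1/100.
Weighting by the prior gives 1/3 · 1/4 = 1/12, 1/3 · 9/100 = 3/100, 1/3 · 1/100 = 1/300; summing to 7/60.
Dividing through by the total gives posterior P(r = 5 | data) = 5/7, P(r = 7 | data) = 9/35, P(r = 9 | data) = 1/35.
Averaging over the posterior, P(green next | data) = (1/2)(5/7) + (7/10)(9/35) + (9/10)(1/35) = 197/350.

0.5629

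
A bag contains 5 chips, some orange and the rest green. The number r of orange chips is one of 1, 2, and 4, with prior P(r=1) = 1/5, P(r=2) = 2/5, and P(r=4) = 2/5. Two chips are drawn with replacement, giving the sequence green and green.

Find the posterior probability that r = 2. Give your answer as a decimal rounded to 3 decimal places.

For each hypothesis, P(data | H) works out to: P(data | r = 1) = (4/5)(4/5) = 16/25; P(data | r = 2) = (3/5)(3/5) = 9/25; P(data | r = 4) = (1/5)(1/5) = 1/25.
The prior-weighted likelihoods are 1/5 · 16/25 = 16/125, 2/5 · 9/25 = 18/125, 2/5 · 1/25 = 2/125; with total 36/125.
So P(r = 2 | data) = (18/125) / (36/125) = 1/2.

0.500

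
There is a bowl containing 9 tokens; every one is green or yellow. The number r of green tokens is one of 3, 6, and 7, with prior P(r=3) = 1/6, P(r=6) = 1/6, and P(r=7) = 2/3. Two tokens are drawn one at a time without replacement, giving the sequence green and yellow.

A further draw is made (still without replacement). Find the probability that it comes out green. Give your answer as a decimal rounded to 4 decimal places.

Under each hypothesis, the probability of the observed sequence is: P(data | r = 3) = (3/9)(6/8) = 1/4; P(data | r = 6) = (6/9)(3/8) = 1/4; P(data | r = 7) = (7/9)(2/8) = 7/36.
Weighting by the prior gives 1/6 · 1/4 = 1/24, 1/6 · 1/4 = 1/24, 2/3 · 7/36 = 7/54; these sum to 23/108.
Dividing through by the total gives posterior P(r = 3 | data) = 9/46, P(r = 6 | data) = 9/46, P(r = 7 | data) = 14/23.
The predictive probability is P(green next | data) = (2/7)(9/46) + (5/7)(9/46) + (6/7)(14/23) = 33/46.

0.7174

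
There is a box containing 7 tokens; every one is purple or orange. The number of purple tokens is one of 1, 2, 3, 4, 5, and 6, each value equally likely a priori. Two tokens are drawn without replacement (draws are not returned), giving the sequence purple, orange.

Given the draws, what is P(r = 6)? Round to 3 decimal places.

0.107

Under each hypothesis, the probability of the observed sequence is: P(data | r = 1) = (1/7)(6/6) = 1/7; P(data | r = 2) = (2/7)(5/6) = 5/21; P(data | r = 3) = (3/7)(4/6) = 2/7; P(data | r = 4) = (4/7)(3/6) = 2/7; P(data | r = 5) = (5/7)(2/6) = 5/21; P(data | r = 6) = (6/7)(1/6) = 1/7.
The prior-weighted likelihoods are 1/6 · 1/7 = 1/42, 1/6 · 5/21 = 5/126, 1/6 · 2/7 = 1/21, 1/6 · 2/7 = 1/21, 1/6 · 5/21 = 5/126, 1/6 · 1/7 = 1/42; with total 2/9.
Hence P(r = 6 | data) = (1/42) / (2/9) = 3/28.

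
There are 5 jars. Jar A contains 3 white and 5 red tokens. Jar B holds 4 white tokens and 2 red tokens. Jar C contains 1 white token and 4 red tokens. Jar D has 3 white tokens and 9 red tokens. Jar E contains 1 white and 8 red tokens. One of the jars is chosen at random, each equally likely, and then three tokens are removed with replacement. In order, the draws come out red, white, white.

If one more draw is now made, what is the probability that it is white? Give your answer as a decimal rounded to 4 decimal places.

0.4635

The likelihood of the observed sequence under each hypothesis: P(data | jar A) = (5/8)(3/8)(3/8) = 0.087891; P(data | jar B) = (2/6)(4/6)(4/6) = 0.14815; P(data | jar C) = (4/5)(1/5)(1/5) = 0.032; P(data | jar D) = (9/12)(3/12)(3/12) = 0.046875; P(data | jar E) = (8/9)(1/9)(1/9) = 0.010974.
Weighting by the prior gives 1/5 · 0.087891 = 0.017578, 1/5 · 0.14815 = 0.02963, 1/5 · 0.032 = 0.0064, 1/5 · 0.046875 = 0.009375, 1/5 · 0.010974 = 0.0021948; summing to 0.065178.
Normalising, the posterior is P(jar A | data) = 0.2697, P(jar B | data) = 0.4546, P(jar C | data) = 0.098193, P(jar D | data) = 0.14384, P(jar E | data) = 0.033674.
The predictive probability is P(white next | data) = (3/8)(0.2697) + (2/3)(0.4546) + (1/5)(0.098193) + (1/4)(0.14384) + (1/9)(0.033674) = 0.46354.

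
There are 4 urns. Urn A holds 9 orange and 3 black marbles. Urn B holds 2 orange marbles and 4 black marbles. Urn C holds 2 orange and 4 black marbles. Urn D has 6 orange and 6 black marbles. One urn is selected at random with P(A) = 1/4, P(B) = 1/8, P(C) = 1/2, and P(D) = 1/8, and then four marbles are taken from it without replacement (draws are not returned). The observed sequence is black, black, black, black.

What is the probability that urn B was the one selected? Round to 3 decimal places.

The likelihood of the observed sequence under each hypothesis: P(data | urn A) = (3/12)(2/11)(1/10)(0/9) = 0; P(data | urn B) = (4/6)(3/5)(2/4)(1/3) = 1/15; P(data | urn C) = (4/6)(3/5)(2/4)(1/3) = 1/15; P(data | urn D) = (6/12)(5/11)(4/10)(3/9) = 1/33.
The prior-weighted likelihoods are 1/4 · 0 = 0, 1/8 · 1/15 = 1/120, 1/2 · 1/15 = 1/30, 1/8 · 1/33 = 1/264; summing to 1/22.
So P(urn B | data) = (1/120) / (1/22) = 11/60.

0.183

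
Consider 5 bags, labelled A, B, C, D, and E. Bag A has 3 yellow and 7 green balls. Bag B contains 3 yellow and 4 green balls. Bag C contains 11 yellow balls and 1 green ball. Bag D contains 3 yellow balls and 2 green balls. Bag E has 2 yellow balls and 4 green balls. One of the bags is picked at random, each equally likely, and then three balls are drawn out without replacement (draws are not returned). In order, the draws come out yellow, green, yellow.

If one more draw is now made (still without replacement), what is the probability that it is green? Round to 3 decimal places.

Compute the likelihood of the observed sequence for each case: P(data | bag A) = (3/10)(7/9)(2/8) = 0.058333; P(data | bag B) = (3/7)(4/6)(2/5) = 0.11429; P(data | bag C) = (11/12)(1/11)(10/10) = 0.083333; P(data | bag D) = (3/5)(2/4)(2/3) = 0.2; P(data | bag E) = (2/6)(4/5)(1/4) = 0.066667.
Weighting by the prior gives 1/5 · 0.058333 = 0.011667, 1/5 · 0.11429 = 0.022857, 1/5 · 0.083333 = 0.016667, 1/5 · 0.2 = 0.04, 1/5 · 0.066667 = 0.013333; with total 0.10452.
Normalising, the posterior is P(bag A | data) = 0.11162, P(bag B | data) = 0.21868, P(bag C | data) = 0.15945, P(bag D | data) = 0.38269, P(bag E | data) = 0.12756.
So P(green next | data) = Σ P(green next | H) P(H | data) = (6/7)(0.11162) + (3/4)(0.21868) + (0)(0.15945) + (1/2)(0.38269) + (1)(0.12756) = 0.57859.

0.579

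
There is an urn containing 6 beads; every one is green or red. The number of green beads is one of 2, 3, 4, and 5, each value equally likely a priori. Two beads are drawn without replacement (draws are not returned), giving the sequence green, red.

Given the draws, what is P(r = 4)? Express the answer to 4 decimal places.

Under each hypothesis, the probability of the observed sequence is: P(data | r = 2) = (2/6)(4/5) = 4/15; P(data | r = 3) = (3/6)(3/5) = 3/10; P(data | r = 4) = (4/6)(2/5) = 4/15; P(data | r = 5) = (5/6)(1/5) = 1/6.
Multiplying each by its prior: 1/4 · 4/15 = 1/15, 1/4 · 3/10 = 3/40, 1/4 · 4/15 = 1/15, 1/4 · 1/6 = 1/24; with total 1/4.
By Bayes' rule, P(r = 4 | data) = (1/15) / (1/4) = 4/15.

0.2667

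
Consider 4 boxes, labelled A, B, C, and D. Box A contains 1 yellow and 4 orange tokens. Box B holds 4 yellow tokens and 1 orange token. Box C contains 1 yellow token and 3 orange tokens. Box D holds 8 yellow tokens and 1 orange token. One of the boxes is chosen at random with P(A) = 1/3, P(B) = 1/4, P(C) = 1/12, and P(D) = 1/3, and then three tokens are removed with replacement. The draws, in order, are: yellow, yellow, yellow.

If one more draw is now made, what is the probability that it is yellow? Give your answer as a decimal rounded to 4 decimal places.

For each hypothesis, P(data | H) works out to: P(data | box A) = (1/5)(1/5)(1/5) = 0.008; P(data | box B) = (4/5)(4/5)(4/5) = 0.512; P(data | box C) = (1/4)(1/4)(1/4) = 0.015625; P(data | box D) = (8/9)(8/9)(8/9) = 0.70233.
The prior-weighted likelihoods are 1/3 · 0.008 = 0.0026667, 1/4 · 0.512 = 0.128, 1/12 · 0.015625 = 0.0013021, 1/3 · 0.70233 = 0.23411; with total 0.36608.
Normalising, the posterior is P(box A | data) = 0.0072844, P(box B | data) = 0.34965, P(box C | data) = 0.0035568, P(box D | data) = 0.63951.
The predictive probability is P(yellow next | data) = (1/5)(0.0072844) + (4/5)(0.34965) + (1/4)(0.0035568) + (8/9)(0.63951) = 0.85052.

0.8505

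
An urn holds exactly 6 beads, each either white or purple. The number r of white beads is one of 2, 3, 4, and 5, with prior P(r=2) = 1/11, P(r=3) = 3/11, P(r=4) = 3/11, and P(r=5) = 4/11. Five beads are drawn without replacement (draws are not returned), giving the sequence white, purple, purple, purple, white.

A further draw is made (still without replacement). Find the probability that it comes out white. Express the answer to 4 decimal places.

The likelihood of the observed sequence under each hypothesis: P(data | r = 2) = (2/6)(4/5)(3/4)(2/3)(1/2) = 1/15; P(data | r = 3) = (3/6)(3/5)(2/4)(1/3)(2/2) = 1/20; P(data | r = 4) = (4/6)(2/5)(1/4)(0/3) = 0; P(data | r = 5) = (5/6)(1/5)(0/4) = 0.
The prior-weighted likelihoods are 1/11 · 1/15 = 1/165, 3/11 · 1/20 = 3/220, 3/11 · 0 = 0, 4/11 · 0 = 0; summing to 13/660.
Dividing through by the total gives posterior P(r = 2 | data) = 4/13, P(r = 3 | data) = 9/13, P(r = 4 | data) = 0, P(r = 5 | data) = 0.
Averaging over the posterior, P(white next | data) = (0)(4/13) + (1)(9/13) = 9/13.

0.6923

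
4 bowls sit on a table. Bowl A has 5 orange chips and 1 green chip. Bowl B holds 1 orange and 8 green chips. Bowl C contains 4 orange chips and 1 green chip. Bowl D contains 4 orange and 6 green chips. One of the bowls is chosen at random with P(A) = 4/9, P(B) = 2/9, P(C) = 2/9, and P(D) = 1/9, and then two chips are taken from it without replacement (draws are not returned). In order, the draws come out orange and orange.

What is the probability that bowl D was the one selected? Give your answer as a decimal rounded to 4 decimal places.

0.0333

For each hypothesis, P(data | H) works out to: P(data | bowl A) = (5/6)(4/5) = 2/3; P(data | bowl B) = (1/9)(0/8) = 0; P(data | bowl C) = (4/5)(3/4) = 3/5; P(data | bowl D) = (4/10)(3/9) = 2/15.
Weighting by the prior gives 4/9 · 2/3 = 8/27, 2/9 · 0 = 0, 2/9 · 3/5 = 2/15, 1/9 · 2/15 = 2/135; these sum to 4/9.
So P(bowl D | data) = (2/135) / (4/9) = 1/30.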